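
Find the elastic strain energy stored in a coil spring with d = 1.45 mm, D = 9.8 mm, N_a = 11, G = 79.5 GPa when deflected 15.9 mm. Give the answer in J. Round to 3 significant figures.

k = Gd⁴/(8D³N_a) = (79.5×10³)(1.45⁴)/(8·9.8³·11) = 4.2431 N/mm
U = ½kδ² = 0.5 × 4.2431 × 15.9² = 536.34 N·mm = 0.53634 J

0.536 J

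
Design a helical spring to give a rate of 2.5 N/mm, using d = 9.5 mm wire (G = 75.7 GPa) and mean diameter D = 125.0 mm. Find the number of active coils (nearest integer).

16

N_a = Gd⁴/(8D³k) = (75.7×10³ × 9.5⁴)/(8 × 125.0³ × 2.5)
    = 6.16581e+08 / 3.90625e+07 = 15.78 → 16 coils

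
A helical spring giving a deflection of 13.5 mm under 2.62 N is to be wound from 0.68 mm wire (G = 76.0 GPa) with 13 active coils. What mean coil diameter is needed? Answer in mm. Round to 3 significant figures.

9.30 mm

Required rate k = F/δ = 2.62/13.5 = 0.19407 N/mm
D = (Gd⁴/(8N_a·k))^(1/3) = (76.0×10³·0.68⁴/(8·13·0.19407))^(1/3)
  = (805.097)^(1/3) = 9.3029 mm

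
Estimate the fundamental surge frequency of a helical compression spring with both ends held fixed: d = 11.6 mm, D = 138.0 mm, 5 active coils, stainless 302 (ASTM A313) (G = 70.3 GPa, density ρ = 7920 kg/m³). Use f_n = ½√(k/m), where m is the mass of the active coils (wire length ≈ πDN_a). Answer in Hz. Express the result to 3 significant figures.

k = Gd⁴/(8D³N_a) = (70.3×10³)(11.6⁴)/(8·138.0³·5) = 12.108 N/mm = 12108 N/m
Wire length L = πDN_a = π·138.0·5 = 2167.7 mm
m = ρ·(πd²/4)·L = 7920 × 105.68×10⁻⁶ m² × 2.1677 m = 1.8144 kg
f_n = ½√(k/m) = 0.5·√(12108/1.8144) = 0.5·√(6673.6) = 40.846 Hz

40.8 Hz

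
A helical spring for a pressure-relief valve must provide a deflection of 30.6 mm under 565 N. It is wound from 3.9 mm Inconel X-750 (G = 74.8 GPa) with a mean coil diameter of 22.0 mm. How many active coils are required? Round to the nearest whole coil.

Required rate k = F/δ = 565/30.6 = 18.464 N/mm
N_a = Gd⁴/(8D³k) = (74.8×10³ × 3.9⁴)/(8 × 22.0³ × 18.464)
    = 1.73045e+07 / 1.57284e+06 = 11 → 11 coils

11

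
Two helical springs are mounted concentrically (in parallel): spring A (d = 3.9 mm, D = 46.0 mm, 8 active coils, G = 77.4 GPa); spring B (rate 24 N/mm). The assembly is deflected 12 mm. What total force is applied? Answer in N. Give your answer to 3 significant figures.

322 N

k_A = Gd⁴/(8D³N_a) = (77.4×10³)(3.9⁴)/(8·46.0³·8) = 2.8744 N/mm
Parallel: k_eq = 2.8744 + 24 = 26.874 N/mm
F = k_eq·δ = 26.874·12 = 322.49 N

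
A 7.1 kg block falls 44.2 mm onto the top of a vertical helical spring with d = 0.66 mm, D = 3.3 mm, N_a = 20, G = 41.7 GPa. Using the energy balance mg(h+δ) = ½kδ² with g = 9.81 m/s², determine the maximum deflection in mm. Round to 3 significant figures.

k = Gd⁴/(8D³N_a) = (41.7×10³)(0.66⁴)/(8·3.3³·20) = 1.3761 N/mm
W = mg = 7.1 × 9.81 = 69.651 N
½kδ² − Wδ − Wh = 0 → δ = (W + √(W² + 2kWh))/k
δ = (69.651 + √(4851.3 + 8472.85))/1.3761 = (69.651 + 115.43)/1.3761 = 134.5 mm

134 mm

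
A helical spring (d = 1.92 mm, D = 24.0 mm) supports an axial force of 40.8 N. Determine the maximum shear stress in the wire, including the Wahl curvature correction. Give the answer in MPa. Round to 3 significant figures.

Spring index C = D/d = 24.0/1.92 = 12.5000
K_W = (4C−1)/(4C−4) + 0.615/C = 49.000/46.000 + 0.0492 = 1.1144
τ₀ = 8FD/(πd³) = 8·40.8·24.0/(π·1.92³) = 7833.6/22.236 = 352.3 MPa
τ_max = K·τ₀ = 1.1144 × 352.3 = 392.6 MPa

393 MPa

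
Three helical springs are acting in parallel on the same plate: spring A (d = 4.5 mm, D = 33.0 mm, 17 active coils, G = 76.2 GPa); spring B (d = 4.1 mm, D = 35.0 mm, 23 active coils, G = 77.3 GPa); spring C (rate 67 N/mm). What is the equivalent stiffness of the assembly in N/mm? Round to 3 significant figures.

k_A = Gd⁴/(8D³N_a) = (76.2×10³)(4.5⁴)/(8·33.0³·17) = 6.3933 N/mm
k_B = Gd⁴/(8D³N_a) = (77.3×10³)(4.1⁴)/(8·35.0³·23) = 2.7688 N/mm
Parallel: k_eq = 6.3933 + 2.7688 + 67 = 76.162 N/mm

76.2 N/mm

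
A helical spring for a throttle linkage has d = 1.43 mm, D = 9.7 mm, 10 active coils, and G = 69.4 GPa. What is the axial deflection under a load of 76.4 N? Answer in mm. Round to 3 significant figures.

k = Gd⁴/(8D³N_a) = (69.4×10³)(1.43⁴)/(8·9.7³·10) = 3.9746 N/mm
δ = F/k = 76.4 / 3.9746 = 19.222 mm

19.2 mm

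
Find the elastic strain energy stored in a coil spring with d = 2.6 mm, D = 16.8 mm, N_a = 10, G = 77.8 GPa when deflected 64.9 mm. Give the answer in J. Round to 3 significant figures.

k = Gd⁴/(8D³N_a) = (77.8×10³)(2.6⁴)/(8·16.8³·10) = 9.3725 N/mm
U = ½kδ² = 0.5 × 9.3725 × 64.9² = 19739 N·mm = 19.739 J

19.7 J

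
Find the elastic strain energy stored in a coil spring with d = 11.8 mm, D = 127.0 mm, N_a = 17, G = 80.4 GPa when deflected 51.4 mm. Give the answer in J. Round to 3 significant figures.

k = Gd⁴/(8D³N_a) = (80.4×10³)(11.8⁴)/(8·127.0³·17) = 5.5954 N/mm
U = ½kδ² = 0.5 × 5.5954 × 51.4² = 7391.5 N·mm = 7.3915 J

7.39 J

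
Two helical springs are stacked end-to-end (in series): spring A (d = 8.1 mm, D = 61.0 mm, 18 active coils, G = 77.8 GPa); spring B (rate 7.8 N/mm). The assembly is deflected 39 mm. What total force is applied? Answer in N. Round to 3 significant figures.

k_A = Gd⁴/(8D³N_a) = (77.8×10³)(8.1⁴)/(8·61.0³·18) = 10.246 N/mm
Series: 1/k_eq = 1/10.246 + 1/7.8 = 0.2258; k_eq = 4.4287 N/mm
F = k_eq·δ = 4.4287·39 = 172.72 N

173 N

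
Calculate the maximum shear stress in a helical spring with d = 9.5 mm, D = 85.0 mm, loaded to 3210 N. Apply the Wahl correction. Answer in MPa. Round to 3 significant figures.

943 MPa

Spring index C = D/d = 85.0/9.5 = 8.9474
K_W = (4C−1)/(4C−4) + 0.615/C = 34.789/31.789 + 0.0687 = 1.1631
τ₀ = 8FD/(πd³) = 8·3210·85.0/(π·9.5³) = 2.1828e+06/2693.5 = 810.39 MPa
τ_max = K·τ₀ = 1.1631 × 810.39 = 942.57 MPa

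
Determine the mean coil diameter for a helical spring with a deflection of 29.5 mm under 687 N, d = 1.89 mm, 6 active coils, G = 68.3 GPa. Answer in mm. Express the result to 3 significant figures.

Required rate k = F/δ = 687/29.5 = 23.288 N/mm
D = (Gd⁴/(8N_a·k))^(1/3) = (68.3×10³·1.89⁴/(8·6·23.288))^(1/3)
  = (779.636)^(1/3) = 9.2037 mm

9.20 mm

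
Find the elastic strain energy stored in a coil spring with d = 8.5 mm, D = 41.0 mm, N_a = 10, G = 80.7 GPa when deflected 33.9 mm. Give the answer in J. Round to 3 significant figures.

43.9 J

k = Gd⁴/(8D³N_a) = (80.7×10³)(8.5⁴)/(8·41.0³·10) = 76.403 N/mm
U = ½kδ² = 0.5 × 76.403 × 33.9² = 43901 N·mm = 43.901 J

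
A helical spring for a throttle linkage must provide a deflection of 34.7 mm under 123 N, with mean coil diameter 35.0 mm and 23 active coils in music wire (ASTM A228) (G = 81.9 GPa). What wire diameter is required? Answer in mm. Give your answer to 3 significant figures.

4.30 mm

Required rate k = F/δ = 123/34.7 = 3.5447 N/mm
d = (8D³N_a·k / G)^(1/4) = (8·35.0³·23·3.5447 / (81.9×10³))^0.25
  = (341.44)^0.25 = 4.2986 mm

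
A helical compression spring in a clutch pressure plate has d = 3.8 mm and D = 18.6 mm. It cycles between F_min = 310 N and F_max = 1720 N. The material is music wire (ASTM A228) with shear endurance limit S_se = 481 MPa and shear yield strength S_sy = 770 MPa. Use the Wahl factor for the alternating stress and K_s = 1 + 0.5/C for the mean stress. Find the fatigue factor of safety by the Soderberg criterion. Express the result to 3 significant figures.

C = D/d = 18.6/3.8 = 4.8947; K_W = (4C−1)/(4C−4)+0.615/C = 1.3182; K_s = 1+0.5/C = 1.1022
F_a = (F_max−F_min)/2 = 705 N; F_m = (F_max+F_min)/2 = 1015 N
τ_a = K_W·8F_aD/(πd³) = 1.3182 × 608.54 = 802.19 MPa
τ_m = K_s·8F_mD/(πd³) = 1.1022 × 876.13 = 965.63 MPa
Soderberg: 1/n_f = τ_a/S_se + τ_m/S_sy = 802.19/481 + 965.63/770 = 1.66775 + 1.25406 = 2.9218
n_f = 1/2.9218 = 0.3423

0.342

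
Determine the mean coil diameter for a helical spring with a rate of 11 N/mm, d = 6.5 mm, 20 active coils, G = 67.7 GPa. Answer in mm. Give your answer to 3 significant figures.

40.9 mm

D = (Gd⁴/(8N_a·k))^(1/3) = (67.7×10³·6.5⁴/(8·20·11))^(1/3)
  = (68664.1)^(1/3) = 40.9490 mm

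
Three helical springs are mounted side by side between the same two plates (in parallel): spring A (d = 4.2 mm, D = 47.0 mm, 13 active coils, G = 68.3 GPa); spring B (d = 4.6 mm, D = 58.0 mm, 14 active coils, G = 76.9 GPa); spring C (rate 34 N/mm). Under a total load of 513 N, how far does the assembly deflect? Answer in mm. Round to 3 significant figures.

k_A = Gd⁴/(8D³N_a) = (68.3×10³)(4.2⁴)/(8·47.0³·13) = 1.9683 N/mm
k_B = Gd⁴/(8D³N_a) = (76.9×10³)(4.6⁴)/(8·58.0³·14) = 1.5756 N/mm
Parallel: k_eq = 1.9683 + 1.5756 + 34 = 37.544 N/mm
δ = F/k_eq = 513/37.544 = 13.664 mm

13.7 mm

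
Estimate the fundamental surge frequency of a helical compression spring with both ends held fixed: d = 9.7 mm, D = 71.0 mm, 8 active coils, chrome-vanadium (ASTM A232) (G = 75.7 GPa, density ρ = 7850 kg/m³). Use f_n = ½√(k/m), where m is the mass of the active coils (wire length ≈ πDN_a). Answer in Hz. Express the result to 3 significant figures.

k = Gd⁴/(8D³N_a) = (75.7×10³)(9.7⁴)/(8·71.0³·8) = 29.257 N/mm = 29257 N/m
Wire length L = πDN_a = π·71.0·8 = 1784.4 mm
m = ρ·(πd²/4)·L = 7850 × 73.898×10⁻⁶ m² × 1.7844 m = 1.0351 kg
f_n = ½√(k/m) = 0.5·√(29257/1.0351) = 0.5·√(28264) = 84.059 Hz

84.1 Hz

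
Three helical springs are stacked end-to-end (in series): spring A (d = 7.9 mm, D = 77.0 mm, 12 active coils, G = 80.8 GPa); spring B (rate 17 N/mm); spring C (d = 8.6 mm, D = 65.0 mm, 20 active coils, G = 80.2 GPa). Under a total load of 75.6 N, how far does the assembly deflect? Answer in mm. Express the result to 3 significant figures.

22.5 mm

k_A = Gd⁴/(8D³N_a) = (80.8×10³)(7.9⁴)/(8·77.0³·12) = 7.1809 N/mm
k_C = Gd⁴/(8D³N_a) = (80.2×10³)(8.6⁴)/(8·65.0³·20) = 9.9841 N/mm
Series: 1/k_eq = 1/7.1809 + 1/17 + 1/9.9841 = 0.29824; k_eq = 3.353 N/mm
δ = F/k_eq = 75.6/3.353 = 22.547 mm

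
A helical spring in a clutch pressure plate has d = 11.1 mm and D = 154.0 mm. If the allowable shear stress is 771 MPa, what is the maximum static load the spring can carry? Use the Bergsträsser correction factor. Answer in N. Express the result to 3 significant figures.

C = D/d = 154.0/11.1 = 13.8739
K_B = (4C+2)/(4C−3) = 57.495/52.495 = 1.0952
τ_max = K·8FD/(πd³) → F_max = τ_allow·πd³/(8DK)
F_max = 771·π·11.1³/(8·154.0·1.0952) = 3.3126e+06/1349.3 = 2455 N

2450 N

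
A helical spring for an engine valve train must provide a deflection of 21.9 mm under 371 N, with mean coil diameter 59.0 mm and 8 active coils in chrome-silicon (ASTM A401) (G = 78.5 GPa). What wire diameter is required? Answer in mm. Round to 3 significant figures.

Required rate k = F/δ = 371/21.9 = 16.941 N/mm
d = (8D³N_a·k / G)^(1/4) = (8·59.0³·8·16.941 / (78.5×10³))^0.25
  = (2836.6)^0.25 = 7.2979 mm

7.30 mm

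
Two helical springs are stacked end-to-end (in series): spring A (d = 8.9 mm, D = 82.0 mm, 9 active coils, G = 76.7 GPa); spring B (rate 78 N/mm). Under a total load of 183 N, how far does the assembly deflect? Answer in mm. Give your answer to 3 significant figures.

17.4 mm

k_A = Gd⁴/(8D³N_a) = (76.7×10³)(8.9⁴)/(8·82.0³·9) = 12.122 N/mm
Series: 1/k_eq = 1/12.122 + 1/78 = 0.095314; k_eq = 10.492 N/mm
δ = F/k_eq = 183/10.492 = 17.442 mm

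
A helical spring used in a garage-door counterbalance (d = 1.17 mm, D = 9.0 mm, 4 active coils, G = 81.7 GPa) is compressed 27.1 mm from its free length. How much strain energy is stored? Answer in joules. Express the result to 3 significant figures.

2.41 J

k = Gd⁴/(8D³N_a) = (81.7×10³)(1.17⁴)/(8·9.0³·4) = 6.5628 N/mm
U = ½kδ² = 0.5 × 6.5628 × 27.1² = 2409.9 N·mm = 2.4099 J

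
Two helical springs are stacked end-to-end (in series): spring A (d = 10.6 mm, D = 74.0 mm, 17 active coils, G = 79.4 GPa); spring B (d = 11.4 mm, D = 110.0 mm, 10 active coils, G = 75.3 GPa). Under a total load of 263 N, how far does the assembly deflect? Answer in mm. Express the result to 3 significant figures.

k_A = Gd⁴/(8D³N_a) = (79.4×10³)(10.6⁴)/(8·74.0³·17) = 18.189 N/mm
k_B = Gd⁴/(8D³N_a) = (75.3×10³)(11.4⁴)/(8·110.0³·10) = 11.944 N/mm
Series: 1/k_eq = 1/18.189 + 1/11.944 = 0.1387; k_eq = 7.2097 N/mm
δ = F/k_eq = 263/7.2097 = 36.479 mm

36.5 mm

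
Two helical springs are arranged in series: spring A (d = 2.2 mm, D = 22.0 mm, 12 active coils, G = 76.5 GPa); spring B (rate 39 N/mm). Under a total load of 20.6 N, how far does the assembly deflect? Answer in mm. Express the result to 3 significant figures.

k_A = Gd⁴/(8D³N_a) = (76.5×10³)(2.2⁴)/(8·22.0³·12) = 1.7531 N/mm
Series: 1/k_eq = 1/1.7531 + 1/39 = 0.59605; k_eq = 1.6777 N/mm
δ = F/k_eq = 20.6/1.6777 = 12.279 mm

12.3 mm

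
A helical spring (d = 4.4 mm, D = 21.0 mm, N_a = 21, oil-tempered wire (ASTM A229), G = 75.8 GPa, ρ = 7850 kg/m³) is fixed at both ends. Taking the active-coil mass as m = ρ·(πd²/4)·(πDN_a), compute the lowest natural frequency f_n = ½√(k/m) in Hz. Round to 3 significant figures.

166 Hz

k = Gd⁴/(8D³N_a) = (75.8×10³)(4.4⁴)/(8·21.0³·21) = 18.261 N/mm = 18261 N/m
Wire length L = πDN_a = π·21.0·21 = 1385.4 mm
m = ρ·(πd²/4)·L = 7850 × 15.205×10⁻⁶ m² × 1.3854 m = 0.16537 kg
f_n = ½√(k/m) = 0.5·√(18261/0.16537) = 0.5·√(1.1042e+05) = 166.15 Hz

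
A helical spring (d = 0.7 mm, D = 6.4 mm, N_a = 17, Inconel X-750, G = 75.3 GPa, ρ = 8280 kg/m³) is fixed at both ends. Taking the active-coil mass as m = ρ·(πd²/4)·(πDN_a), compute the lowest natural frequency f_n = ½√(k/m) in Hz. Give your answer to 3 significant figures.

k = Gd⁴/(8D³N_a) = (75.3×10³)(0.7⁴)/(8·6.4³·17) = 0.50712 N/mm = 507.12 N/m
Wire length L = πDN_a = π·6.4·17 = 341.81 mm
m = ρ·(πd²/4)·L = 8280 × 0.38485×10⁻⁶ m² × 0.34181 m = 0.0010892 kg
f_n = ½√(k/m) = 0.5·√(507.12/0.0010892) = 0.5·√(4.656e+05) = 341.17 Hz

341 Hz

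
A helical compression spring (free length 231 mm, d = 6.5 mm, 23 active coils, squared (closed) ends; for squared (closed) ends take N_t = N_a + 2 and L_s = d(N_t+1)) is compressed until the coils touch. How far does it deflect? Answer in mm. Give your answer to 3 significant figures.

N_t = 25; L_s = 6.5·26 = 169 mm
δ_solid = L₀ − L_s = 231 − 169 = 62 mm

62.0 mm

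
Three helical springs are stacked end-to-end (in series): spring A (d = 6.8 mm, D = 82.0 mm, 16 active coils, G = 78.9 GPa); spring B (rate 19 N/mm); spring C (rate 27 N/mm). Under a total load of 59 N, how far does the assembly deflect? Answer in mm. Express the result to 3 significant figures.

30.0 mm

k_A = Gd⁴/(8D³N_a) = (78.9×10³)(6.8⁴)/(8·82.0³·16) = 2.3903 N/mm
Series: 1/k_eq = 1/2.3903 + 1/19 + 1/27 = 0.50802; k_eq = 1.9684 N/mm
δ = F/k_eq = 59/1.9684 = 29.973 mm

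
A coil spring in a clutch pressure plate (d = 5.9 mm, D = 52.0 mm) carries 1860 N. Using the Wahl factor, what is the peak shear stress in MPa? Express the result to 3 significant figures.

Spring index C = D/d = 52.0/5.9 = 8.8136
K_W = (4C−1)/(4C−4) + 0.615/C = 34.254/31.254 + 0.0698 = 1.1658
τ₀ = 8FD/(πd³) = 8·1860·52.0/(π·5.9³) = 773760/645.22 = 1199.2 MPa
τ_max = K·τ₀ = 1.1658 × 1199.2 = 1398 MPa

1400 MPa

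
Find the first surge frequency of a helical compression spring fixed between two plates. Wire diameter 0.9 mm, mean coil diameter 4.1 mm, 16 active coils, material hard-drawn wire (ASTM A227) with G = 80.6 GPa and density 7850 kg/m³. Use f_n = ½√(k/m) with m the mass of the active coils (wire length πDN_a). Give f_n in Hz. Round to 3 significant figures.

k = Gd⁴/(8D³N_a) = (80.6×10³)(0.9⁴)/(8·4.1³·16) = 5.9944 N/mm = 5994.4 N/m
Wire length L = πDN_a = π·4.1·16 = 206.09 mm
m = ρ·(πd²/4)·L = 7850 × 0.63617×10⁻⁶ m² × 0.20609 m = 0.0010292 kg
f_n = ½√(k/m) = 0.5·√(5994.4/0.0010292) = 0.5·√(5.8243e+06) = 1206.7 Hz

1210 Hz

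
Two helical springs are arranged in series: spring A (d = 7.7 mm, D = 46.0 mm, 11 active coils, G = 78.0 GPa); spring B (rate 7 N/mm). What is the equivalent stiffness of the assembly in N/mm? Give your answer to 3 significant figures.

k_A = Gd⁴/(8D³N_a) = (78.0×10³)(7.7⁴)/(8·46.0³·11) = 32.011 N/mm
Series: 1/k_eq = 1/32.011 + 1/7 = 0.1741; k_eq = 5.7439 N/mm

5.74 N/mm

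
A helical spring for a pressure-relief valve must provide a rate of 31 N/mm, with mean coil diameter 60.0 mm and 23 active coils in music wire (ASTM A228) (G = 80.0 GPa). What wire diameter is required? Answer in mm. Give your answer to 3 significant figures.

d = (8D³N_a·k / G)^(1/4) = (8·60.0³·23·31 / (80.0×10³))^0.25
  = (15401)^0.25 = 11.1400 mm

11.1 mm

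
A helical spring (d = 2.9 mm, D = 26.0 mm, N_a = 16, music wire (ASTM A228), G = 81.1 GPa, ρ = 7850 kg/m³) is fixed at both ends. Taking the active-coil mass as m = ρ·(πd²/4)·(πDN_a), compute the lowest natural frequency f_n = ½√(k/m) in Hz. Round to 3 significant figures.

97.0 Hz

k = Gd⁴/(8D³N_a) = (81.1×10³)(2.9⁴)/(8·26.0³·16) = 2.5497 N/mm = 2549.7 N/m
Wire length L = πDN_a = π·26.0·16 = 1306.9 mm
m = ρ·(πd²/4)·L = 7850 × 6.6052×10⁻⁶ m² × 1.3069 m = 0.067764 kg
f_n = ½√(k/m) = 0.5·√(2549.7/0.067764) = 0.5·√(37626) = 96.987 Hz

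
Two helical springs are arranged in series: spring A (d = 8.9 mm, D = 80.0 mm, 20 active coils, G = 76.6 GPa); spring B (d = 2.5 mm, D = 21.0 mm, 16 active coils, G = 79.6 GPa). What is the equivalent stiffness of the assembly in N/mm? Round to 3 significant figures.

k_A = Gd⁴/(8D³N_a) = (76.6×10³)(8.9⁴)/(8·80.0³·20) = 5.8668 N/mm
k_B = Gd⁴/(8D³N_a) = (79.6×10³)(2.5⁴)/(8·21.0³·16) = 2.623 N/mm
Series: 1/k_eq = 1/5.8668 + 1/2.623 = 0.55169; k_eq = 1.8126 N/mm

1.81 N/mm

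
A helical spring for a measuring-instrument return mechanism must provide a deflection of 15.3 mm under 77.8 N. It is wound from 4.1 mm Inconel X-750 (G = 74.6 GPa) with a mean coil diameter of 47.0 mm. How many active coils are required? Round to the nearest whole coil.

5

Required rate k = F/δ = 77.8/15.3 = 5.085 N/mm
N_a = Gd⁴/(8D³k) = (74.6×10³ × 4.1⁴)/(8 × 47.0³ × 5.085)
    = 2.10802e+07 / 4.22349e+06 = 4.991 → 5 coils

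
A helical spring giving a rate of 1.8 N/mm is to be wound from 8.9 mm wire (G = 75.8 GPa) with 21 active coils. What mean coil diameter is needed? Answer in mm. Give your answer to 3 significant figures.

116 mm

D = (Gd⁴/(8N_a·k))^(1/3) = (75.8×10³·8.9⁴/(8·21·1.8))^(1/3)
  = (1.57271e+06)^(1/3) = 116.2918 mm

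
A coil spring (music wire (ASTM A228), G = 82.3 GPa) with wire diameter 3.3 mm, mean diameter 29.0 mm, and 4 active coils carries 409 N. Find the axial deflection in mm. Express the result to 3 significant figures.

32.7 mm

k = Gd⁴/(8D³N_a) = (82.3×10³)(3.3⁴)/(8·29.0³·4) = 12.506 N/mm
δ = F/k = 409 / 12.506 = 32.705 mm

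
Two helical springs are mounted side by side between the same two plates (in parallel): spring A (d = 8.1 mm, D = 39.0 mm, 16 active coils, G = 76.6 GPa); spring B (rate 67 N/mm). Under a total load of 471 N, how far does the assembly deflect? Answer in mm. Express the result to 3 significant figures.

4.27 mm

k_A = Gd⁴/(8D³N_a) = (76.6×10³)(8.1⁴)/(8·39.0³·16) = 43.428 N/mm
Parallel: k_eq = 43.428 + 67 = 110.43 N/mm
δ = F/k_eq = 471/110.43 = 4.2652 mm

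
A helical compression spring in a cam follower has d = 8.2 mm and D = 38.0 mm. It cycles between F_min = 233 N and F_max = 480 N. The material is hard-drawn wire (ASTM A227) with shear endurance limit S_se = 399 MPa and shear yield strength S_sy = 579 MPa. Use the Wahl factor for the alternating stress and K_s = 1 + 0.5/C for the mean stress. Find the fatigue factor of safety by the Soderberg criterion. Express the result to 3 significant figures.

C = D/d = 38.0/8.2 = 4.6341; K_W = (4C−1)/(4C−4)+0.615/C = 1.3391; K_s = 1+0.5/C = 1.1079
F_a = (F_max−F_min)/2 = 123.5 N; F_m = (F_max+F_min)/2 = 356.5 N
τ_a = K_W·8F_aD/(πd³) = 1.3391 × 21.675 = 29.024 MPa
τ_m = K_s·8F_mD/(πd³) = 1.1079 × 62.566 = 69.317 MPa
Soderberg: 1/n_f = τ_a/S_se + τ_m/S_sy = 29.024/399 + 69.317/579 = 0.07274 + 0.11972 = 0.19246
n_f = 1/0.19246 = 5.196

5.20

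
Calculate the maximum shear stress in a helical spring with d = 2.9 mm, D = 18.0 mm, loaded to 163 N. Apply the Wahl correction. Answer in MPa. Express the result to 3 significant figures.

Spring index C = D/d = 18.0/2.9 = 6.2069
K_W = (4C−1)/(4C−4) + 0.615/C = 23.828/20.828 + 0.0991 = 1.2431
τ₀ = 8FD/(πd³) = 8·163·18.0/(π·2.9³) = 23472/76.62 = 306.34 MPa
τ_max = K·τ₀ = 1.2431 × 306.34 = 380.82 MPa

381 MPa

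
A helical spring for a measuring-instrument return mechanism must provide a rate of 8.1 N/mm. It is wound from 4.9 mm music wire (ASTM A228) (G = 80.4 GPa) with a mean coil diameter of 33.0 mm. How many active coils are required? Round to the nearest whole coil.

N_a = Gd⁴/(8D³k) = (80.4×10³ × 4.9⁴)/(8 × 33.0³ × 8.1)
    = 4.6349e+07 / 2.32872e+06 = 19.9 → 20 coils

20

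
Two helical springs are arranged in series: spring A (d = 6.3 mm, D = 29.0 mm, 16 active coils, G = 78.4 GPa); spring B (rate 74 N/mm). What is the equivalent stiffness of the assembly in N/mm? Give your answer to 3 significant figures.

k_A = Gd⁴/(8D³N_a) = (78.4×10³)(6.3⁴)/(8·29.0³·16) = 39.562 N/mm
Series: 1/k_eq = 1/39.562 + 1/74 = 0.038791; k_eq = 25.779 N/mm

25.8 N/mm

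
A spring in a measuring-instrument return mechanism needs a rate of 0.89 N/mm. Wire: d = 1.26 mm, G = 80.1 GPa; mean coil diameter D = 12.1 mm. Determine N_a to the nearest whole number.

N_a = Gd⁴/(8D³k) = (80.1×10³ × 1.26⁴)/(8 × 12.1³ × 0.89)
    = 201890 / 12613.5 = 16.01 → 16 coils

16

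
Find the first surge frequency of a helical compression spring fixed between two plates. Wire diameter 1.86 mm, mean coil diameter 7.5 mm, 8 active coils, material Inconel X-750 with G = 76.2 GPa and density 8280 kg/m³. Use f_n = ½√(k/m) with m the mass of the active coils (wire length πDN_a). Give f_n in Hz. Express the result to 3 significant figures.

k = Gd⁴/(8D³N_a) = (76.2×10³)(1.86⁴)/(8·7.5³·8) = 33.779 N/mm = 33779 N/m
Wire length L = πDN_a = π·7.5·8 = 188.5 mm
m = ρ·(πd²/4)·L = 8280 × 2.7172×10⁻⁶ m² × 0.1885 m = 0.0042408 kg
f_n = ½√(k/m) = 0.5·√(33779/0.0042408) = 0.5·√(7.9652e+06) = 1411.1 Hz

1410 Hz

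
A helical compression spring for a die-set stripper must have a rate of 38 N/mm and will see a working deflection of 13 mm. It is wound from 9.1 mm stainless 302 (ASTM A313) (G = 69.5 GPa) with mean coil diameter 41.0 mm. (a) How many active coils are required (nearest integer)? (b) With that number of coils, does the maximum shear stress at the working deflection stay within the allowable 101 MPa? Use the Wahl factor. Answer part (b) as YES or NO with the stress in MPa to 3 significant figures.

N_a = Gd⁴/(8D³k) = (69.5×10³)(9.1⁴)/(8·41.0³·38) = 22.75 → N_a = 23
Actual rate k = Gd⁴/(8D³·23) = 37.582 N/mm
Working load F = kδ = 37.582·13 = 488.57 N
C = 41.0/9.1 = 4.5055; K_W = (4C−1)/(4C−4)+0.615/C = 1.3504
τ_max = K_W·8FD/(πd³) = 1.3504·67.69 = 91.412 MPa
τ_max ≤ 101 MPa → acceptable

(a) 23 coils; (b) YES, τ_max = 91.4 MPa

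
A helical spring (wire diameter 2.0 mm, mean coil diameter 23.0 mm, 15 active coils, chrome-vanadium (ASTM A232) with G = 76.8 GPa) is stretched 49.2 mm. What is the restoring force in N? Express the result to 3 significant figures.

41.4 N

k = Gd⁴/(8D³N_a) = (76.8×10³)(2.0⁴)/(8·23.0³·15) = 0.84162 N/mm
F = k·δ = 0.84162 × 49.2 = 41.408 N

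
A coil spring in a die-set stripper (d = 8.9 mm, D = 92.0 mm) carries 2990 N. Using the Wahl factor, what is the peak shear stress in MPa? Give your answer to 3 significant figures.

Spring index C = D/d = 92.0/8.9 = 10.3371
K_W = (4C−1)/(4C−4) + 0.615/C = 40.348/37.348 + 0.0595 = 1.1398
τ₀ = 8FD/(πd³) = 8·2990·92.0/(π·8.9³) = 2.20064e+06/2214.7 = 993.64 MPa
τ_max = K·τ₀ = 1.1398 × 993.64 = 1132.6 MPa

1130 MPa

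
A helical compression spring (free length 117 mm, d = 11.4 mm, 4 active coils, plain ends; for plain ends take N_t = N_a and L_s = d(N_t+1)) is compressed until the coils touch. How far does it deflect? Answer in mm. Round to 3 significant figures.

60.0 mm

N_t = 4; L_s = 11.4·5 = 57 mm
δ_solid = L₀ − L_s = 117 − 57 = 60 mm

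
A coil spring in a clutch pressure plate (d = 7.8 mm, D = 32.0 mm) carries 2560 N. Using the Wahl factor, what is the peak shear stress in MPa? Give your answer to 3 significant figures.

612 MPa

Spring index C = D/d = 32.0/7.8 = 4.1026
K_W = (4C−1)/(4C−4) + 0.615/C = 15.410/12.410 + 0.1499 = 1.3916
τ₀ = 8FD/(πd³) = 8·2560·32.0/(π·7.8³) = 655360/1490.8 = 439.59 MPa
τ_max = K·τ₀ = 1.3916 × 439.59 = 611.75 MPa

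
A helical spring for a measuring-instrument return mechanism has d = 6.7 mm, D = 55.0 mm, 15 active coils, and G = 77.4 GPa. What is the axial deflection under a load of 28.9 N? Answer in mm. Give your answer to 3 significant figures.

k = Gd⁴/(8D³N_a) = (77.4×10³)(6.7⁴)/(8·55.0³·15) = 7.8122 N/mm
δ = F/k = 28.9 / 7.8122 = 3.6994 mm

3.70 mm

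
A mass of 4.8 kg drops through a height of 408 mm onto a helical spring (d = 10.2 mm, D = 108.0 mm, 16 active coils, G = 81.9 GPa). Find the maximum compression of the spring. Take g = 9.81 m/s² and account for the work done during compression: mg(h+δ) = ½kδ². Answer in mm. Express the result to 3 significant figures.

92.6 mm

k = Gd⁴/(8D³N_a) = (81.9×10³)(10.2⁴)/(8·108.0³·16) = 5.498 N/mm
W = mg = 4.8 × 9.81 = 47.088 N
½kδ² − Wδ − Wh = 0 → δ = (W + √(W² + 2kWh))/k
δ = (47.088 + √(2217.3 + 211253))/5.498 = (47.088 + 462.03)/5.498 = 92.601 mm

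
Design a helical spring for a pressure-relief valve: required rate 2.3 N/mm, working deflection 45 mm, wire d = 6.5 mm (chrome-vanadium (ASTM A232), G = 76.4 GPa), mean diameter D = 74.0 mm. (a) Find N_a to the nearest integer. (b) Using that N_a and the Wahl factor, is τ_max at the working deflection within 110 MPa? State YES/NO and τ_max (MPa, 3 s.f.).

N_a = Gd⁴/(8D³k) = (76.4×10³)(6.5⁴)/(8·74.0³·2.3) = 18.29 → N_a = 18
Actual rate k = Gd⁴/(8D³·18) = 2.3372 N/mm
Working load F = kδ = 2.3372·45 = 105.17 N
C = 74.0/6.5 = 11.3846; K_W = (4C−1)/(4C−4)+0.615/C = 1.1262
τ_max = K_W·8FD/(πd³) = 1.1262·72.166 = 81.277 MPa
τ_max ≤ 110 MPa → acceptable

(a) 18 coils; (b) YES, τ_max = 81.3 MPa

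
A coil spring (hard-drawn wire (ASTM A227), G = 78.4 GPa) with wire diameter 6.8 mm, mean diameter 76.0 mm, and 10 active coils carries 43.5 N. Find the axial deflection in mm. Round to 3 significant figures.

9.11 mm

k = Gd⁴/(8D³N_a) = (78.4×10³)(6.8⁴)/(8·76.0³·10) = 4.7733 N/mm
δ = F/k = 43.5 / 4.7733 = 9.1131 mm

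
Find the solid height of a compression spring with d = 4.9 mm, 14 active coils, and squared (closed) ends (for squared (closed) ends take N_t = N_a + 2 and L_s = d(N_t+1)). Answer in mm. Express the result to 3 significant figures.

squared (closed) ends: N_t = N_a + 2 = 14 + 2 = 16
L_s = d·(N_t+1) = 4.9 × 17 = 83.3 mm

83.3 mm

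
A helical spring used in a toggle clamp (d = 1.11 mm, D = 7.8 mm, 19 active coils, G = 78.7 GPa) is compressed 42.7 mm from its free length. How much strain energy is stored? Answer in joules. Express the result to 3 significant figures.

1.51 J

k = Gd⁴/(8D³N_a) = (78.7×10³)(1.11⁴)/(8·7.8³·19) = 1.6563 N/mm
U = ½kδ² = 0.5 × 1.6563 × 42.7² = 1510 N·mm = 1.51 J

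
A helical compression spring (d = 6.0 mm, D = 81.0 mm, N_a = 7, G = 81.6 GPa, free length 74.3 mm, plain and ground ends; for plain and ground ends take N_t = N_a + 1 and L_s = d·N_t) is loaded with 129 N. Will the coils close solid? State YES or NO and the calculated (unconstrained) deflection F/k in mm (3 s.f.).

YES, δ = 36.3 mm

k = Gd⁴/(8D³N_a) = (81.6×10³)(6.0⁴)/(8·81.0³·7) = 3.5535 N/mm
N_t = 8; L_s = 6.0·8 = 48 mm; δ_solid = L₀ − L_s = 74.3 − 48 = 26.3 mm
δ = F/k = 129/3.5535 = 36.303 mm
δ ≥ δ_solid → spring goes solid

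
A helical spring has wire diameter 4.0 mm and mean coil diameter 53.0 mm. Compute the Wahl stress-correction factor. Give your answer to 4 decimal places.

1.1076

C = D/d = 53.0/4.0 = 13.2500
K_W = (4C−1)/(4C−4) + 0.615/C = 52.000/49.000 + 0.0464 = 1.1076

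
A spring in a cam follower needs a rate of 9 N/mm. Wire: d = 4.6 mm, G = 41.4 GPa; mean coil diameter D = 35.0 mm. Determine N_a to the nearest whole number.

N_a = Gd⁴/(8D³k) = (41.4×10³ × 4.6⁴)/(8 × 35.0³ × 9)
    = 1.85367e+07 / 3.087e+06 = 6.005 → 6 coils

6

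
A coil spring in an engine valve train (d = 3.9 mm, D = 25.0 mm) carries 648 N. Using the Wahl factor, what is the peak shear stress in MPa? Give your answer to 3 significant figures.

Spring index C = D/d = 25.0/3.9 = 6.4103
K_W = (4C−1)/(4C−4) + 0.615/C = 24.641/21.641 + 0.0959 = 1.2346
τ₀ = 8FD/(πd³) = 8·648·25.0/(π·3.9³) = 129600/186.36 = 695.44 MPa
τ_max = K·τ₀ = 1.2346 × 695.44 = 858.57 MPa

859 MPa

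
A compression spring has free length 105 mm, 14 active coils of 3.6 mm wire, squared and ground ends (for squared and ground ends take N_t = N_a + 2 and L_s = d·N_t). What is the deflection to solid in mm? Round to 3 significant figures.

47.4 mm

N_t = 16; L_s = 3.6·16 = 57.6 mm
δ_solid = L₀ − L_s = 105 − 57.6 = 47.4 mm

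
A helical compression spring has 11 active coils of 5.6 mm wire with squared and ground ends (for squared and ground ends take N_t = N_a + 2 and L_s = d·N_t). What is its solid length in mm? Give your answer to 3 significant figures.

squared and ground ends: N_t = N_a + 2 = 11 + 2 = 13
L_s = d·N_t = 5.6 × 13 = 72.8 mm

72.8 mm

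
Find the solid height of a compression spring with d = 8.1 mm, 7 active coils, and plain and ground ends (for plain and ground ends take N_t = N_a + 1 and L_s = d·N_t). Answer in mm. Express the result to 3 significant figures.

64.8 mm

plain and ground ends: N_t = N_a + 1 = 7 + 1 = 8
L_s = d·N_t = 8.1 × 8 = 64.8 mm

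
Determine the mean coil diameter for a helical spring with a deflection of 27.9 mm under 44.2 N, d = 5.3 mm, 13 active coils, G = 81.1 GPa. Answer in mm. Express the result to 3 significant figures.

73.0 mm

Required rate k = F/δ = 44.2/27.9 = 1.5842 N/mm
D = (Gd⁴/(8N_a·k))^(1/3) = (81.1×10³·5.3⁴/(8·13·1.5842))^(1/3)
  = (388394)^(1/3) = 72.9610 mm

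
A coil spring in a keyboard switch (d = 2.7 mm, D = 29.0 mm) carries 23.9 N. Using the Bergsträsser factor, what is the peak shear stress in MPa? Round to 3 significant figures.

Spring index C = D/d = 29.0/2.7 = 10.7407
K_B = (4C+2)/(4C−3) = 44.963/39.963 = 1.1251
τ₀ = 8FD/(πd³) = 8·23.9·29.0/(π·2.7³) = 5544.8/61.836 = 89.669 MPa
τ_max = K·τ₀ = 1.1251 × 89.669 = 100.89 MPa

101 MPa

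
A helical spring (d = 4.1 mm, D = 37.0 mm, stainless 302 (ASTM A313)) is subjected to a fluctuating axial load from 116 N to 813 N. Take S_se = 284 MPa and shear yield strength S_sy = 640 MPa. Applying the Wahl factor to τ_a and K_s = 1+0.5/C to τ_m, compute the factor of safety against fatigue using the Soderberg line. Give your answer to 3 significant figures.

0.334

C = D/d = 37.0/4.1 = 9.0244; K_W = (4C−1)/(4C−4)+0.615/C = 1.1616; K_s = 1+0.5/C = 1.0554
F_a = (F_max−F_min)/2 = 348.5 N; F_m = (F_max+F_min)/2 = 464.5 N
τ_a = K_W·8F_aD/(πd³) = 1.1616 × 476.42 = 553.42 MPa
τ_m = K_s·8F_mD/(πd³) = 1.0554 × 635 = 670.19 MPa
Soderberg: 1/n_f = τ_a/S_se + τ_m/S_sy = 553.42/284 + 670.19/640 = 1.94866 + 1.04717 = 2.9958
n_f = 1/2.9958 = 0.3338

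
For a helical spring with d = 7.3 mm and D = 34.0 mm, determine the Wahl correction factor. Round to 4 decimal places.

C = D/d = 34.0/7.3 = 4.6575
K_W = (4C−1)/(4C−4) + 0.615/C = 17.630/14.630 + 0.1320 = 1.3371

1.3371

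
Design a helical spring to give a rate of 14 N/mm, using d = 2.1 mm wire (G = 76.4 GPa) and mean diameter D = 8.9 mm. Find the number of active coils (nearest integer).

19

N_a = Gd⁴/(8D³k) = (76.4×10³ × 2.1⁴)/(8 × 8.9³ × 14)
    = 1.48583e+06 / 78956.5 = 18.82 → 19 coils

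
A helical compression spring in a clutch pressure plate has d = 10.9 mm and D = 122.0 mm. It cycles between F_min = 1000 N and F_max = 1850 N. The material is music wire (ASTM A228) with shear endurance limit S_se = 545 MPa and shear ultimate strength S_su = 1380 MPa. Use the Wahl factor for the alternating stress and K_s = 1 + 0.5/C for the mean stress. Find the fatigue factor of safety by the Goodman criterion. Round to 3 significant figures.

2.13

C = D/d = 122.0/10.9 = 11.1927; K_W = (4C−1)/(4C−4)+0.615/C = 1.1285; K_s = 1+0.5/C = 1.0447
F_a = (F_max−F_min)/2 = 425 N; F_m = (F_max+F_min)/2 = 1425 N
τ_a = K_W·8F_aD/(πd³) = 1.1285 × 101.96 = 115.06 MPa
τ_m = K_s·8F_mD/(πd³) = 1.0447 × 341.85 = 357.12 MPa
Goodman: 1/n_f = τ_a/S_se + τ_m/S_su = 115.06/545 + 357.12/1380 = 0.21112 + 0.25878 = 0.4699
n_f = 1/0.4699 = 2.128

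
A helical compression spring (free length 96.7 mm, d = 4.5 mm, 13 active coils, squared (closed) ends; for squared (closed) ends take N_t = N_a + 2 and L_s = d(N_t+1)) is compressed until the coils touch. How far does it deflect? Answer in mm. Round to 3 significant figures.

N_t = 15; L_s = 4.5·16 = 72 mm
δ_solid = L₀ − L_s = 96.7 − 72 = 24.7 mm

24.7 mm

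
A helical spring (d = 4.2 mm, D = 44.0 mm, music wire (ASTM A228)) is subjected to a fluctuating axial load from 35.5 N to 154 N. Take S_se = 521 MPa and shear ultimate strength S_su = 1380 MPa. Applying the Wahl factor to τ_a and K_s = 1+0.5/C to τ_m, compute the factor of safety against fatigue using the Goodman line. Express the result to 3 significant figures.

C = D/d = 44.0/4.2 = 10.4762; K_W = (4C−1)/(4C−4)+0.615/C = 1.1379; K_s = 1+0.5/C = 1.0477
F_a = (F_max−F_min)/2 = 59.25 N; F_m = (F_max+F_min)/2 = 94.75 N
τ_a = K_W·8F_aD/(πd³) = 1.1379 × 89.605 = 101.96 MPa
τ_m = K_s·8F_mD/(πd³) = 1.0477 × 143.29 = 150.13 MPa
Goodman: 1/n_f = τ_a/S_se + τ_m/S_su = 101.96/521 + 150.13/1380 = 0.19570 + 0.10879 = 0.30449
n_f = 1/0.30449 = 3.284

3.28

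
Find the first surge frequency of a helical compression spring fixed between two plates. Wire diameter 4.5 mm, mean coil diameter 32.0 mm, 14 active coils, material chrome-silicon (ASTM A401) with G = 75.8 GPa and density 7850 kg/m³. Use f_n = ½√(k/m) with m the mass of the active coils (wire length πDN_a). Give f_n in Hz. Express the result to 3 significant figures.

110 Hz

k = Gd⁴/(8D³N_a) = (75.8×10³)(4.5⁴)/(8·32.0³·14) = 8.4694 N/mm = 8469.4 N/m
Wire length L = πDN_a = π·32.0·14 = 1407.4 mm
m = ρ·(πd²/4)·L = 7850 × 15.904×10⁻⁶ m² × 1.4074 m = 0.17572 kg
f_n = ½√(k/m) = 0.5·√(8469.4/0.17572) = 0.5·√(48199) = 109.77 Hz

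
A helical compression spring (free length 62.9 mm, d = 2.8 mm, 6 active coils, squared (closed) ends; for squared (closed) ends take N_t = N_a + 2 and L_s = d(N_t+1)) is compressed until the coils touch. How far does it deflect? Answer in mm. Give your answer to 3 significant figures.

N_t = 8; L_s = 2.8·9 = 25.2 mm
δ_solid = L₀ − L_s = 62.9 − 25.2 = 37.7 mm

37.7 mm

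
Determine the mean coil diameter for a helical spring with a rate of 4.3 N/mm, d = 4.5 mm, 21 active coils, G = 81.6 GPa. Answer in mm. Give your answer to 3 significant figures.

35.9 mm

D = (Gd⁴/(8N_a·k))^(1/3) = (81.6×10³·4.5⁴/(8·21·4.3))^(1/3)
  = (46319.4)^(1/3) = 35.9132 mm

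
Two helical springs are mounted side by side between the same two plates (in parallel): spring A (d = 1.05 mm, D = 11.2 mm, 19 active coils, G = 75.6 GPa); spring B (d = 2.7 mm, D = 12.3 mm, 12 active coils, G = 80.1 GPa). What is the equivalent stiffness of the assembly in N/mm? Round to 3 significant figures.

24.3 N/mm

k_A = Gd⁴/(8D³N_a) = (75.6×10³)(1.05⁴)/(8·11.2³·19) = 0.43031 N/mm
k_B = Gd⁴/(8D³N_a) = (80.1×10³)(2.7⁴)/(8·12.3³·12) = 23.829 N/mm
Parallel: k_eq = 0.43031 + 23.829 = 24.259 N/mm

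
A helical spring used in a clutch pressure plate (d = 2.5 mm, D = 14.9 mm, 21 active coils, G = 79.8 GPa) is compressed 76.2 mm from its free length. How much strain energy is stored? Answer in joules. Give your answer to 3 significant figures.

k = Gd⁴/(8D³N_a) = (79.8×10³)(2.5⁴)/(8·14.9³·21) = 5.6091 N/mm
U = ½kδ² = 0.5 × 5.6091 × 76.2² = 16285 N·mm = 16.285 J

16.3 J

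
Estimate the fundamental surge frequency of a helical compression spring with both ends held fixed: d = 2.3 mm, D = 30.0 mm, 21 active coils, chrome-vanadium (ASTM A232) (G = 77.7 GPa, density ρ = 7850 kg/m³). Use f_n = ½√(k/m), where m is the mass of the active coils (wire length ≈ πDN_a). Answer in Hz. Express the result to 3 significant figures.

43.1 Hz

k = Gd⁴/(8D³N_a) = (77.7×10³)(2.3⁴)/(8·30.0³·21) = 0.47936 N/mm = 479.36 N/m
Wire length L = πDN_a = π·30.0·21 = 1979.2 mm
m = ρ·(πd²/4)·L = 7850 × 4.1548×10⁻⁶ m² × 1.9792 m = 0.064551 kg
f_n = ½√(k/m) = 0.5·√(479.36/0.064551) = 0.5·√(7426) = 43.087 Hz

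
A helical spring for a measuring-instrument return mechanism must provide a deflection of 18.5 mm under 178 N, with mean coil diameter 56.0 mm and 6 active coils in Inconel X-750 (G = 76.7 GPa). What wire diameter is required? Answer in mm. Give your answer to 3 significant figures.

Required rate k = F/δ = 178/18.5 = 9.6216 N/mm
d = (8D³N_a·k / G)^(1/4) = (8·56.0³·6·9.6216 / (76.7×10³))^0.25
  = (1057.4)^0.25 = 5.7025 mm

5.70 mm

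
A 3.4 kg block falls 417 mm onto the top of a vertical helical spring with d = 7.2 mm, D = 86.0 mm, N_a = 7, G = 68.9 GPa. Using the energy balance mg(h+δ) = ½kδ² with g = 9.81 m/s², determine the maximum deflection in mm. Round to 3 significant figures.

79.8 mm

k = Gd⁴/(8D³N_a) = (68.9×10³)(7.2⁴)/(8·86.0³·7) = 5.1984 N/mm
W = mg = 3.4 × 9.81 = 33.354 N
½kδ² − Wδ − Wh = 0 → δ = (W + √(W² + 2kWh))/k
δ = (33.354 + √(1112.5 + 144604))/5.1984 = (33.354 + 381.73)/5.1984 = 79.849 mm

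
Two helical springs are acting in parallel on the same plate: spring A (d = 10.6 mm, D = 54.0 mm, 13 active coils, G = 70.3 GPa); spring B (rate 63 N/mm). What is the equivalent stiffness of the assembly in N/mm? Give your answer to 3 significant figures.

117 N/mm

k_A = Gd⁴/(8D³N_a) = (70.3×10³)(10.6⁴)/(8·54.0³·13) = 54.196 N/mm
Parallel: k_eq = 54.196 + 63 = 117.2 N/mm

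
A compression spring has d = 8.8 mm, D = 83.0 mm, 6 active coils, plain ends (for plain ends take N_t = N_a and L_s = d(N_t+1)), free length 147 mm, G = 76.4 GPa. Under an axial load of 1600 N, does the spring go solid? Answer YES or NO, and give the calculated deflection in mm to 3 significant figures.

YES, δ = 95.8 mm

k = Gd⁴/(8D³N_a) = (76.4×10³)(8.8⁴)/(8·83.0³·6) = 16.694 N/mm
N_t = 6; L_s = 8.8·7 = 61.6 mm; δ_solid = L₀ − L_s = 147 − 61.6 = 85.4 mm
δ = F/k = 1600/16.694 = 95.845 mm
δ ≥ δ_solid → spring goes solid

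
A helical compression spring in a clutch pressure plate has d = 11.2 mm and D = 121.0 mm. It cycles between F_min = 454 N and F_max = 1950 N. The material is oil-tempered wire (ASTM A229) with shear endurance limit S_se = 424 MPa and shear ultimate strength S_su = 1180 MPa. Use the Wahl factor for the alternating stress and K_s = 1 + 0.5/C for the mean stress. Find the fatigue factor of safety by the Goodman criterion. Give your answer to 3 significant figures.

C = D/d = 121.0/11.2 = 10.8036; K_W = (4C−1)/(4C−4)+0.615/C = 1.1334; K_s = 1+0.5/C = 1.0463
F_a = (F_max−F_min)/2 = 748 N; F_m = (F_max+F_min)/2 = 1202 N
τ_a = K_W·8F_aD/(πd³) = 1.1334 × 164.05 = 185.94 MPa
τ_m = K_s·8F_mD/(πd³) = 1.0463 × 263.62 = 275.82 MPa
Goodman: 1/n_f = τ_a/S_se + τ_m/S_su = 185.94/424 + 275.82/1180 = 0.43853 + 0.23374 = 0.67228
n_f = 1/0.67228 = 1.487

1.49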